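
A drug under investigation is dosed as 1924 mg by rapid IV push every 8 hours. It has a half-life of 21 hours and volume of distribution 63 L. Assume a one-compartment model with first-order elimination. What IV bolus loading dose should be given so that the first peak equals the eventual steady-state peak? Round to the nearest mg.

8291 mg

f = (1/2)^(8/21) ≈ 0.767930; accumulation ratio R = 1/(1−f) ≈ 4.30904.
Loading dose to hit Cmax,ss on first dose: D_load = D_maint·R ≈ 1924 × 4.30904 ≈ 8290.59 mg.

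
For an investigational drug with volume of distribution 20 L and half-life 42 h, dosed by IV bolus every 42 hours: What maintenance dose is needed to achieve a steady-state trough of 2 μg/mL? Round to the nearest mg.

τ/t½ = 42/42 ≈ 1, so f = (1/2)^(42/42) ≈ 0.500000.
Cmin,ss = (D/Vd)·f/(1−f), so D = Cmin,ss·Vd·(1−f)/f.
D = 2 × 20 × (1−f)/f ≈ 2 × 20 × 1.00000 ≈ 40.00 mg.

40 mg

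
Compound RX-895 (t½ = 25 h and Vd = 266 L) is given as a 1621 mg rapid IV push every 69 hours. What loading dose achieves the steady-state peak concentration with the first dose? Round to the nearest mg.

f = (1/2)^(69/25) ≈ 0.147624; accumulation ratio R = 1/(1−f) ≈ 1.17319.
Loading dose to hit Cmax,ss on first dose: D_load = D_maint·R ≈ 1621 × 1.17319 ≈ 1901.74 mg.

1902 mg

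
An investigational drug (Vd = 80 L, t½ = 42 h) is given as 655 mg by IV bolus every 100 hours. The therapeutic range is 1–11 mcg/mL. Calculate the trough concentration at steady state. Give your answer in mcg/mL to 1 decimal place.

1.9 mcg/mL

τ/t½ = 100/42 ≈ 2.381, so fraction remaining f = (1/2)^(100/42) ≈ 0.1920.
Accumulation ratio R = 1/(1 − f) ≈ 1/0.8080 ≈ 1.2376.
Each bolus raises the concentration by D/Vd = 655/80 ≈ 8.188 mcg/mL.
Steady-state peak Cmax,ss = C₀·R ≈ 8.188 × 1.2376 ≈ 10.133 mcg/mL.
One interval later, Cmin,ss = Cmax,ss·e^(−kτ) ≈ 10.133 × 0.1920 ≈ 1.946 mcg/mL.
Trough 1.9 mcg/mL vs MEC 1 mcg/mL: adequate.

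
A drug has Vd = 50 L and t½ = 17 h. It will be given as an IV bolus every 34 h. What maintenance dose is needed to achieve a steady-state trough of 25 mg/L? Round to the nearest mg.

τ/t½ = 34/17 ≈ 2, so f = (1/2)^(34/17) ≈ 0.250000.
Cmin,ss = (D/Vd)·f/(1−f), so D = Cmin,ss·Vd·(1−f)/f.
D = 25 × 50 × (1−f)/f ≈ 25 × 50 × 3.00000 ≈ 3750.00 mg.

3750 mg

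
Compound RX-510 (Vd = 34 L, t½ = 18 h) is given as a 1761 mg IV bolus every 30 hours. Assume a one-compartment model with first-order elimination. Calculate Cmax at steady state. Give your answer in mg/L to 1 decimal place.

τ/t½ = 30/18 ≈ 1.6667, so fraction remaining f = (1/2)^(30/18) ≈ 0.3150.
Accumulation ratio R = 1/(1 − f) ≈ 1/0.6850 ≈ 1.4599.
Single-dose peak C₀ = D/Vd = 1761/34 ≈ 51.794 mg/L.
Cmax,ss = C₀/(1 − f) ≈ 51.794/0.6850 ≈ 75.612 mg/L.

75.6 mg/L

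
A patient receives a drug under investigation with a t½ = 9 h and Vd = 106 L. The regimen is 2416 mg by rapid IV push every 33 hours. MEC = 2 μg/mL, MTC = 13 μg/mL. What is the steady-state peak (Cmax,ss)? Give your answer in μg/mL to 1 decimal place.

Over one 33-h interval, 33/9 ≈ 3.6667 half-lives elapse, leaving f ≈ 0.0787 of each dose.
Accumulation ratio R = 1/(1 − f) ≈ 1/0.9213 ≈ 1.0854.
Each bolus raises the concentration by D/Vd = 2416/106 ≈ 22.792 μg/mL.
Steady-state peak Cmax,ss = C₀·R ≈ 22.792 × 1.0854 ≈ 24.738 μg/mL.
Peak 24.7 μg/mL vs MTC 13 μg/mL: exceeds toxic threshold.

24.7 μg/mL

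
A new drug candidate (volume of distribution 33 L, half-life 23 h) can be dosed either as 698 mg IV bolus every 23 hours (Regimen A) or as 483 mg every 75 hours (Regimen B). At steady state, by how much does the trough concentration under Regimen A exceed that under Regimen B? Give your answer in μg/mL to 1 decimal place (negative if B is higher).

19.4 μg/mL

Regimen A: f = (1/2)^(23/23) ≈ 0.5000; Cmin,ss = (698/33)·f/(1−f) ≈ 21.152 μg/mL.
Regimen B: f = (1/2)^(75/23) ≈ 0.1043; Cmin,ss = (483/33)·f/(1−f) ≈ 1.704 μg/mL.
Difference ≈ 21.152 − 1.704 ≈ 19.448 μg/mL.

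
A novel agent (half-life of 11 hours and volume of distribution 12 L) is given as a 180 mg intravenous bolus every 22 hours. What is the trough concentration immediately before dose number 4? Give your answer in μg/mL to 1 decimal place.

f = (1/2)^(τ/t½) = (1/2)^(22/11) ≈ 0.2500.
C₀ = D/Vd = 180/12 ≈ 15.000 μg/mL.
Before the 4th dose, 3 doses have been given. Superposition: Cmin = C₀·(f + f² + … + f^3).
≈ 15.000 × (0.2500 + 0.0625 + 0.0156) ≈ 15.000 × 0.3281 ≈ 4.921 μg/mL.

4.9 μg/mL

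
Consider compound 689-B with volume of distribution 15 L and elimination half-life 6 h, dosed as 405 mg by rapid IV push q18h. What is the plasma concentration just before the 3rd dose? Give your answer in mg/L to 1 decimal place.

3.8 mg/L

f = (1/2)^(τ/t½) = (1/2)^(18/6) ≈ 0.1250.
C₀ = D/Vd = 405/15 ≈ 27.000 mg/L.
Before the 3rd dose, 2 doses have been given. Superposition: Cmin = C₀·(f + f²).
≈ 27.000 × (0.1250 + 0.0156) ≈ 27.000 × 0.1406 ≈ 3.796 mg/L.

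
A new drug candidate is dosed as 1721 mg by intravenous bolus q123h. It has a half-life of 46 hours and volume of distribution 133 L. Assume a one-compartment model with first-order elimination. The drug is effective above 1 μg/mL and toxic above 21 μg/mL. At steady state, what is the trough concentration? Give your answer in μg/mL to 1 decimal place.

2.4 μg/mL

k = ln2/t½ = ln2/46 ≈ 0.015068 h⁻¹; fraction remaining f = e^(−kτ) = e^(−0.015068×123) ≈ 0.1567.
Each bolus raises the concentration by D/Vd = 1721/133 ≈ 12.940 μg/mL.
Steady-state trough Cmin,ss = C₀·f/(1−f) ≈ 12.940 × 0.1567/0.8433 ≈ 2.404 μg/mL.
Trough 2.4 μg/mL vs MEC 1 μg/mL: adequate.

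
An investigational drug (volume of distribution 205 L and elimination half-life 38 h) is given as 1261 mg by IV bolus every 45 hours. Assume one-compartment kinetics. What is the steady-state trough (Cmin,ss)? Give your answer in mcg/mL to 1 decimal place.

τ/t½ = 45/38 ≈ 1.1842, so fraction remaining f = (1/2)^(45/38) ≈ 0.4401.
At steady state, accumulation factor R = 1/(1 − e^(−kτ)) ≈ 1.7860.
Single-dose peak C₀ = D/Vd = 1261/205 ≈ 6.151 mcg/mL.
Cmax,ss = C₀/(1 − f) ≈ 6.151/0.5599 ≈ 10.986 mcg/mL.
One interval later, Cmin,ss = Cmax,ss·e^(−kτ) ≈ 10.986 × 0.4401 ≈ 4.835 mcg/mL.

4.8 mcg/mL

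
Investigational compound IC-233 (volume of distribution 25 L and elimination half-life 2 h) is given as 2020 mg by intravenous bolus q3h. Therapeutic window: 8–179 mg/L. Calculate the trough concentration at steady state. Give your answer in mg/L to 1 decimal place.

44.2 mg/L

τ/t½ = 3/2 ≈ 1.5, so fraction remaining f = (1/2)^(3/2) ≈ 0.3536.
Each bolus raises the concentration by D/Vd = 2020/25 ≈ 80.800 mg/L.
Steady-state trough Cmin,ss = C₀·f/(1−f) ≈ 80.800 × 0.3536/0.6464 ≈ 44.200 mg/L.
Trough 44.2 mg/L vs MEC 8 mg/L: adequate.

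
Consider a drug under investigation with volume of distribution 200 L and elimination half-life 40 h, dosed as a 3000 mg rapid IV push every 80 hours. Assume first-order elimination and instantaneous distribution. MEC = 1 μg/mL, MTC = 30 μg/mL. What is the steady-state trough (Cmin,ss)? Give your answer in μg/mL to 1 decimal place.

τ = 80 h = 2 half-lives, so f = (1/2)^2 = 0.25.
Accumulation ratio R = 1/(1 − f) = 1/0.75 = 4/3.
Single-dose peak C₀ = D/Vd = 3000/200 = 15 μg/mL.
Steady-state peak Cmax,ss = C₀·R = 15 × 4/3 ≈ 20.000 μg/mL.
Steady-state trough Cmin,ss = Cmax,ss·f ≈ 20.000 × 0.25 ≈ 5.000 μg/mL.
Trough 5.0 μg/mL vs MEC 1 μg/mL: adequate.

5.0 μg/mL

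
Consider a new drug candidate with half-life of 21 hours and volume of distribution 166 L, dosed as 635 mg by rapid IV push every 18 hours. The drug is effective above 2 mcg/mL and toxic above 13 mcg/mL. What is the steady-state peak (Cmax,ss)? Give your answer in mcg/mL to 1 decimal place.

k = ln2/t½ = ln2/21 ≈ 0.033007 h⁻¹; fraction remaining f = e^(−kτ) = e^(−0.033007×18) ≈ 0.5520.
Accumulation ratio R = 1/(1 − f) ≈ 1/0.4480 ≈ 2.2321.
Single-dose peak C₀ = D/Vd = 635/166 ≈ 3.825 mcg/mL.
Steady-state peak Cmax,ss = C₀·R ≈ 3.825 × 2.2321 ≈ 8.538 mcg/mL.
Peak 8.5 mcg/mL vs MTC 13 mcg/mL: below toxic threshold.

8.5 mcg/mL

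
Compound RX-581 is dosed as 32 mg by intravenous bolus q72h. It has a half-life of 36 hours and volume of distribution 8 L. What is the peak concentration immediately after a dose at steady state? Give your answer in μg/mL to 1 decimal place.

5.3 μg/mL

The dosing interval is 2 half-lives, so f = 2^(−2) = 0.25.
At steady state, R = 1/(1 − 0.25) = 4/3.
Single-dose peak C₀ = D/Vd = 32/8 = 4 μg/mL.
Steady-state peak Cmax,ss = C₀·R = 4 × 4/3 ≈ 5.333 μg/mL.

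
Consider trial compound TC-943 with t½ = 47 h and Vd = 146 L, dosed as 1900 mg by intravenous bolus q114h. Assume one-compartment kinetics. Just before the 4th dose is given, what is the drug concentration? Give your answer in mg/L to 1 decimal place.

3.0 mg/L

f = (1/2)^(τ/t½) = (1/2)^(114/47) ≈ 0.1861.
C₀ = D/Vd = 1900/146 ≈ 13.014 mg/L.
Before the 4th dose, 3 doses have been given. Superposition: Cmin = C₀·(f + f² + … + f^3).
≈ 13.014 × (0.1861 + 0.0346 + 0.0064) ≈ 13.014 × 0.2271 ≈ 2.955 mg/L.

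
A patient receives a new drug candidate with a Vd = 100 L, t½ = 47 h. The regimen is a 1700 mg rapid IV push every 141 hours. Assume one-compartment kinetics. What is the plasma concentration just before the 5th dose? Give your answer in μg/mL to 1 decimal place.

f = (1/2)^(τ/t½) = (1/2)^(141/47) ≈ 0.1250.
C₀ = D/Vd = 1700/100 ≈ 17.000 μg/mL.
Before the 5th dose, 4 doses have been given. Superposition: Cmin = C₀·(f + f² + … + f^4).
≈ 17.000 × (0.1250 + 0.0156 + 0.0020 + 0.0002) ≈ 17.000 × 0.1428 ≈ 2.428 μg/mL.

2.4 μg/mL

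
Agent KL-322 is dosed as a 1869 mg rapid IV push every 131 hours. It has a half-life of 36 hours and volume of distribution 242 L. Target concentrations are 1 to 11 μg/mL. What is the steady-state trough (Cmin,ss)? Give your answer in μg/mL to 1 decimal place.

k = ln2/t½ = ln2/36 ≈ 0.019254 h⁻¹; fraction remaining f = e^(−kτ) = e^(−0.019254×131) ≈ 0.0803.
Accumulation ratio R = 1/(1 − f) ≈ 1/0.9197 ≈ 1.0873.
Each bolus raises the concentration by D/Vd = 1869/242 ≈ 7.723 μg/mL.
Steady-state peak Cmax,ss = C₀·R ≈ 7.723 × 1.0873 ≈ 8.397 μg/mL.
Steady-state trough Cmin,ss = Cmax,ss·f ≈ 8.397 × 0.0803 ≈ 0.674 μg/mL.
Trough 0.7 μg/mL vs MEC 1 μg/mL: subtherapeutic.

0.7 μg/mL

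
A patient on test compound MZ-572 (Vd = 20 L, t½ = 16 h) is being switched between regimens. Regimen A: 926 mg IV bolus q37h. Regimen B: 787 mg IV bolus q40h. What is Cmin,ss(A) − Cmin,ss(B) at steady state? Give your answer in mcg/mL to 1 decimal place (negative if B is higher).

Regimen A: f = (1/2)^(37/16) ≈ 0.2013; Cmin,ss = (926/20)·f/(1−f) ≈ 11.669 mcg/mL.
Regimen B: f = (1/2)^(40/16) ≈ 0.1768; Cmin,ss = (787/20)·f/(1−f) ≈ 8.451 mcg/mL.
Difference ≈ 11.669 − 8.451 ≈ 3.218 mcg/mL.

3.2 mcg/mL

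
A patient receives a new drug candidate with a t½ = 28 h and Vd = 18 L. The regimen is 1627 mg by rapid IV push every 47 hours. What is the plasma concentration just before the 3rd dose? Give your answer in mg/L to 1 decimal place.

f = (1/2)^(τ/t½) = (1/2)^(47/28) ≈ 0.3124.
C₀ = D/Vd = 1627/18 ≈ 90.389 mg/L.
Before the 3rd dose, 2 doses have been given. Superposition: Cmin = C₀·(f + f²).
≈ 90.389 × (0.3124 + 0.0976) ≈ 90.389 × 0.4100 ≈ 37.059 mg/L.

37.1 mg/L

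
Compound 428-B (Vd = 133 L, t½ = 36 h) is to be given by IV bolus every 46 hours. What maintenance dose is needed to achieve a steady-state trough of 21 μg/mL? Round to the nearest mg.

3979 mg

τ/t½ = 46/36 ≈ 1.2778, so f = (1/2)^(46/36) ≈ 0.412430.
Cmin,ss = (D/Vd)·f/(1−f), so D = Cmin,ss·Vd·(1−f)/f.
D = 21 × 133 × (1−f)/f ≈ 21 × 133 × 1.42465 ≈ 3979.05 mg.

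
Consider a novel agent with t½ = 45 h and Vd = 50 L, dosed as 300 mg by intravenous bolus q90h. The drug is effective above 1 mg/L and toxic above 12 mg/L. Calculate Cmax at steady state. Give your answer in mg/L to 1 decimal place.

8.0 mg/L

The dosing interval is 2 half-lives, so f = 2^(−2) = 0.25.
At steady state, R = 1/(1 − 0.25) = 4/3.
Single-dose peak C₀ = D/Vd = 300/50 = 6 mg/L.
Steady-state peak Cmax,ss = C₀·R = 6 × 4/3 ≈ 8.000 mg/L.
Peak 8.0 mg/L vs MTC 12 mg/L: below toxic threshold.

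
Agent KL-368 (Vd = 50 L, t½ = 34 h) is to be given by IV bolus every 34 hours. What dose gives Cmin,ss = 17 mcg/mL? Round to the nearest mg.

τ/t½ = 34/34 ≈ 1, so f = (1/2)^(34/34) ≈ 0.500000.
Cmin,ss = (D/Vd)·f/(1−f), so D = Cmin,ss·Vd·(1−f)/f.
D = 17 × 50 × (1−f)/f ≈ 17 × 50 × 1.00000 ≈ 850.00 mg.

850 mg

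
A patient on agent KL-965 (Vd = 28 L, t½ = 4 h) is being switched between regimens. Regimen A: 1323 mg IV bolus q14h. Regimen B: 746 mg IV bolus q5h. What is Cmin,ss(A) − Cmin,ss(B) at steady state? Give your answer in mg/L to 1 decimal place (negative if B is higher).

Regimen A: f = (1/2)^(14/4) ≈ 0.0884; Cmin,ss = (1323/28)·f/(1−f) ≈ 4.582 mg/L.
Regimen B: f = (1/2)^(5/4) ≈ 0.4204; Cmin,ss = (746/28)·f/(1−f) ≈ 19.325 mg/L.
Difference ≈ 4.582 − 19.325 ≈ -14.743 mg/L.

-14.7 mg/L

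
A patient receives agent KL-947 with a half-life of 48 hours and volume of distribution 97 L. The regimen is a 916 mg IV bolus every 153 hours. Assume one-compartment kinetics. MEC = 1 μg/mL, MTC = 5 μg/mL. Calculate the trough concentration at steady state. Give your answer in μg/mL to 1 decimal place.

1.2 μg/mL

k = ln2/t½ = ln2/48 ≈ 0.014441 h⁻¹; fraction remaining f = e^(−kτ) = e^(−0.014441×153) ≈ 0.1098.
Each bolus raises the concentration by D/Vd = 916/97 ≈ 9.443 μg/mL.
Steady-state trough Cmin,ss = C₀·f/(1−f) ≈ 9.443 × 0.1098/0.8902 ≈ 1.165 μg/mL.
Trough 1.2 μg/mL vs MEC 1 μg/mL: adequate.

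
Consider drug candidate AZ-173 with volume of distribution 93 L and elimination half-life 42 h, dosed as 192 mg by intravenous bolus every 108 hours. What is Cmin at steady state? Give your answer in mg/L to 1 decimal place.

τ/t½ = 108/42 ≈ 2.5714, so fraction remaining f = (1/2)^(108/42) ≈ 0.1682.
Accumulation ratio R = 1/(1 − f) ≈ 1/0.8318 ≈ 1.2022.
Each bolus raises the concentration by D/Vd = 192/93 ≈ 2.065 mg/L.
Cmax,ss = C₀/(1 − f) ≈ 2.065/0.8318 ≈ 2.483 mg/L.
One interval later, Cmin,ss = Cmax,ss·e^(−kτ) ≈ 2.483 × 0.1682 ≈ 0.418 mg/L.

0.4 mg/L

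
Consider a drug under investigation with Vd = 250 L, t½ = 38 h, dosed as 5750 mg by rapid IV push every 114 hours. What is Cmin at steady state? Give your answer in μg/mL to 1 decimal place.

3.3 μg/mL

τ = 114 h = 3 half-lives, so f = (1/2)^3 = 0.125.
At steady state, R = 1/(1 − 0.125) = 8/7.
Single-dose peak C₀ = D/Vd = 5750/250 = 23 μg/mL.
Steady-state peak Cmax,ss = C₀·R = 23 × 8/7 ≈ 26.286 μg/mL.
Steady-state trough Cmin,ss = Cmax,ss·f ≈ 26.286 × 0.125 ≈ 3.286 μg/mL.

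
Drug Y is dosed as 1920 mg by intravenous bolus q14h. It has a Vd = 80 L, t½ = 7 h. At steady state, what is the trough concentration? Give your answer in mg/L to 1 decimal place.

The dosing interval is 2 half-lives, so f = 2^(−2) = 0.25.
Accumulation ratio R = 1/(1 − f) = 1/0.75 = 4/3.
Single-dose peak C₀ = D/Vd = 1920/80 = 24 mg/L.
Steady-state peak Cmax,ss = C₀·R = 24 × 4/3 ≈ 32.000 mg/L.
Steady-state trough Cmin,ss = Cmax,ss·f ≈ 32.000 × 0.25 ≈ 8.000 mg/L.

8.0 mg/L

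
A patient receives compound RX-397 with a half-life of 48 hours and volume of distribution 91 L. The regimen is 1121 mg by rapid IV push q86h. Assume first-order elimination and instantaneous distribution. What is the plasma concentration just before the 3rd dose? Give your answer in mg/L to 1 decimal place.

f = (1/2)^(τ/t½) = (1/2)^(86/48) ≈ 0.2888.
C₀ = D/Vd = 1121/91 ≈ 12.319 mg/L.
Before the 3rd dose, 2 doses have been given. Superposition: Cmin = C₀·(f + f²).
≈ 12.319 × (0.2888 + 0.0834) ≈ 12.319 × 0.3722 ≈ 4.585 mg/L.

4.6 mg/L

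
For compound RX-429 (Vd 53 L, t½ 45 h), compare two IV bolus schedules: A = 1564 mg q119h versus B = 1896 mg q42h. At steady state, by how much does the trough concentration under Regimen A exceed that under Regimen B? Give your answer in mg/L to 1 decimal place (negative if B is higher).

Regimen A: f = (1/2)^(119/45) ≈ 0.1599; Cmin,ss = (1564/53)·f/(1−f) ≈ 5.617 mg/L.
Regimen B: f = (1/2)^(42/45) ≈ 0.5236; Cmin,ss = (1896/53)·f/(1−f) ≈ 39.318 mg/L.
Difference ≈ 5.617 − 39.318 ≈ -33.701 mg/L.

-33.7 mg/L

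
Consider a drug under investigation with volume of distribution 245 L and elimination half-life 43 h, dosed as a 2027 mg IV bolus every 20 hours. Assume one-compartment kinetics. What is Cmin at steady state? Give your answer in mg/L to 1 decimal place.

Over one 20-h interval, 20/43 ≈ 0.46512 half-lives elapse, leaving f ≈ 0.7244 of each dose.
Accumulation ratio R = 1/(1 − f) ≈ 1/0.2756 ≈ 3.6284.
Each bolus raises the concentration by D/Vd = 2027/245 ≈ 8.273 mg/L.
Cmax,ss = C₀/(1 − f) ≈ 8.273/0.2756 ≈ 30.018 mg/L.
Steady-state trough Cmin,ss = Cmax,ss·f ≈ 30.018 × 0.7244 ≈ 21.745 mg/L.

21.7 mg/L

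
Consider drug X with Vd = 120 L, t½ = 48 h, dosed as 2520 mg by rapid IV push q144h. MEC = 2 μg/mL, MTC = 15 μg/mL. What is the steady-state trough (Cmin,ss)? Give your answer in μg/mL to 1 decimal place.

3.0 μg/mL

The dosing interval is 3 half-lives, so f = 2^(−3) = 0.125.
At steady state, R = 1/(1 − 0.125) = 8/7.
Single-dose peak C₀ = D/Vd = 2520/120 = 21 μg/mL.
Steady-state peak Cmax,ss = C₀·R = 21 × 8/7 ≈ 24.000 μg/mL.
Steady-state trough Cmin,ss = Cmax,ss·f ≈ 24.000 × 0.125 ≈ 3.000 μg/mL.
Trough 3.0 μg/mL vs MEC 2 μg/mL: adequate.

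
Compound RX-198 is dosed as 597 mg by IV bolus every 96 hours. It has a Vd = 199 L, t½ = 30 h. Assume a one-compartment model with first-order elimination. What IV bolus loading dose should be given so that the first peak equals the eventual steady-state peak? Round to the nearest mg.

f = (1/2)^(96/30) ≈ 0.108819; accumulation ratio R = 1/(1−f) ≈ 1.12211.
Loading dose to hit Cmax,ss on first dose: D_load = D_maint·R ≈ 597 × 1.12211 ≈ 669.90 mg.

670 mg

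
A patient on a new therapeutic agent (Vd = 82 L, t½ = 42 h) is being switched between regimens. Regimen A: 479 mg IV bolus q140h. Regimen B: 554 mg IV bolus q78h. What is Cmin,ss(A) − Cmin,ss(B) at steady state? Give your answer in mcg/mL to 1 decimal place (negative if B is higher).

Regimen A: f = (1/2)^(140/42) ≈ 0.0992; Cmin,ss = (479/82)·f/(1−f) ≈ 0.643 mcg/mL.
Regimen B: f = (1/2)^(78/42) ≈ 0.2760; Cmin,ss = (554/82)·f/(1−f) ≈ 2.576 mcg/mL.
Difference ≈ 0.643 − 2.576 ≈ -1.933 mcg/mL.

-1.9 mcg/mL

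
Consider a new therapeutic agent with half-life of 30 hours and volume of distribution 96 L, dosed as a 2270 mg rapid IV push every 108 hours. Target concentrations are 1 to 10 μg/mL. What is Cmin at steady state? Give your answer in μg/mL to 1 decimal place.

k = ln2/t½ = ln2/30 ≈ 0.023105 h⁻¹; fraction remaining f = e^(−kτ) = e^(−0.023105×108) ≈ 0.0825.
At steady state, accumulation factor R = 1/(1 − e^(−kτ)) ≈ 1.0899.
Each bolus raises the concentration by D/Vd = 2270/96 ≈ 23.646 μg/mL.
Steady-state peak Cmax,ss = C₀·R ≈ 23.646 × 1.0899 ≈ 25.772 μg/mL.
One interval later, Cmin,ss = Cmax,ss·e^(−kτ) ≈ 25.772 × 0.0825 ≈ 2.126 μg/mL.
Trough 2.1 μg/mL vs MEC 1 μg/mL: adequate.

2.1 μg/mL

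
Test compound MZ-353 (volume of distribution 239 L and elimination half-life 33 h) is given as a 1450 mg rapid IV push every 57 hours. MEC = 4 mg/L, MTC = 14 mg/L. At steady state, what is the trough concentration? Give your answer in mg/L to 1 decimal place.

2.6 mg/L

k = ln2/t½ = ln2/33 ≈ 0.021004 h⁻¹; fraction remaining f = e^(−kτ) = e^(−0.021004×57) ≈ 0.3020.
Accumulation ratio R = 1/(1 − f) ≈ 1/0.6980 ≈ 1.4327.
Each bolus raises the concentration by D/Vd = 1450/239 ≈ 6.067 mg/L.
Steady-state peak Cmax,ss = C₀·R ≈ 6.067 × 1.4327 ≈ 8.692 mg/L.
One interval later, Cmin,ss = Cmax,ss·e^(−kτ) ≈ 8.692 × 0.3020 ≈ 2.625 mg/L.
Trough 2.6 mg/L vs MEC 4 mg/L: subtherapeutic.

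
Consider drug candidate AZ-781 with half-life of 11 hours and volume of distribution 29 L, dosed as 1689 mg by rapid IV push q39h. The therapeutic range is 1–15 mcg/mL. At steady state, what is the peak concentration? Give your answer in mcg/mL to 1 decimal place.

63.7 mcg/mL

τ/t½ = 39/11 ≈ 3.5455, so fraction remaining f = (1/2)^(39/11) ≈ 0.0856.
At steady state, accumulation factor R = 1/(1 − e^(−kτ)) ≈ 1.0936.
Single-dose peak C₀ = D/Vd = 1689/29 ≈ 58.241 mcg/mL.
Cmax,ss = C₀/(1 − f) ≈ 58.241/0.9144 ≈ 63.693 mcg/mL.
Peak 63.7 mcg/mL vs MTC 15 mcg/mL: exceeds toxic threshold.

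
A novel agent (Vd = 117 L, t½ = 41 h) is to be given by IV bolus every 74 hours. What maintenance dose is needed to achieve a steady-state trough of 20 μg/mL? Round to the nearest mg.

τ/t½ = 74/41 ≈ 1.8049, so f = (1/2)^(74/41) ≈ 0.286205.
Cmin,ss = (D/Vd)·f/(1−f), so D = Cmin,ss·Vd·(1−f)/f.
D = 20 × 117 × (1−f)/f ≈ 20 × 117 × 2.49400 ≈ 5835.96 mg.

5836 mg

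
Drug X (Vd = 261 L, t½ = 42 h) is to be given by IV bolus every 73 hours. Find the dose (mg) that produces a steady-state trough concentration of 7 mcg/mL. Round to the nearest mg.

τ/t½ = 73/42 ≈ 1.7381, so f = (1/2)^(73/42) ≈ 0.299765.
Cmin,ss = (D/Vd)·f/(1−f), so D = Cmin,ss·Vd·(1−f)/f.
D = 7 × 261 × (1−f)/f ≈ 7 × 261 × 2.33595 ≈ 4267.78 mg.

4268 mg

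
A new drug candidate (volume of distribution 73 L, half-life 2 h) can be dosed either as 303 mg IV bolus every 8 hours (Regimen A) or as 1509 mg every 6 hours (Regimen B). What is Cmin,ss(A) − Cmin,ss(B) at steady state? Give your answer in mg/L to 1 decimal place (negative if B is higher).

Regimen A: f = (1/2)^(8/2) ≈ 0.0625; Cmin,ss = (303/73)·f/(1−f) ≈ 0.277 mg/L.
Regimen B: f = (1/2)^(6/2) ≈ 0.1250; Cmin,ss = (1509/73)·f/(1−f) ≈ 2.953 mg/L.
Difference ≈ 0.277 − 2.953 ≈ -2.676 mg/L.

-2.7 mg/L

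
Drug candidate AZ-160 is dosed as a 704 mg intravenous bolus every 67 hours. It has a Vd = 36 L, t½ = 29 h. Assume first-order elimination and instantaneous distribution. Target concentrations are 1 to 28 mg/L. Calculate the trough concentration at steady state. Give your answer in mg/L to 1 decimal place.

k = ln2/t½ = ln2/29 ≈ 0.023902 h⁻¹; fraction remaining f = e^(−kτ) = e^(−0.023902×67) ≈ 0.2016.
Single-dose peak C₀ = D/Vd = 704/36 ≈ 19.556 mg/L.
Steady-state trough Cmin,ss = C₀·f/(1−f) ≈ 19.556 × 0.2016/0.7984 ≈ 4.938 mg/L.
Trough 4.9 mg/L vs MEC 1 mg/L: adequate.

4.9 mg/L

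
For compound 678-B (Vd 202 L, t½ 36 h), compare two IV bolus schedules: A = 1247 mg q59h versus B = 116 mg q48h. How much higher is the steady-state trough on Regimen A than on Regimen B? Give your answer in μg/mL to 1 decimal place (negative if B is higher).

Regimen A: f = (1/2)^(59/36) ≈ 0.3211; Cmin,ss = (1247/202)·f/(1−f) ≈ 2.920 μg/mL.
Regimen B: f = (1/2)^(48/36) ≈ 0.3969; Cmin,ss = (116/202)·f/(1−f) ≈ 0.378 μg/mL.
Difference ≈ 2.920 − 0.378 ≈ 2.542 μg/mL.

2.5 μg/mL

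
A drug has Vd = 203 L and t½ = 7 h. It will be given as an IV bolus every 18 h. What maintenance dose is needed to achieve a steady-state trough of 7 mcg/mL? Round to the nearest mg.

7025 mg

τ/t½ = 18/7 ≈ 2.5714, so f = (1/2)^(18/7) ≈ 0.168238.
Cmin,ss = (D/Vd)·f/(1−f), so D = Cmin,ss·Vd·(1−f)/f.
D = 7 × 203 × (1−f)/f ≈ 7 × 203 × 4.94396 ≈ 7025.37 mg.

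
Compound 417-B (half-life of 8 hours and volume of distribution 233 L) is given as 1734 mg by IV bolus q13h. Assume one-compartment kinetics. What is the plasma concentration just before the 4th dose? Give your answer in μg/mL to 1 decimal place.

3.4 μg/mL

f = (1/2)^(τ/t½) = (1/2)^(13/8) ≈ 0.3242.
C₀ = D/Vd = 1734/233 ≈ 7.442 μg/mL.
Before the 4th dose, 3 doses have been given. Superposition: Cmin = C₀·(f + f² + … + f^3).
≈ 7.442 × (0.3242 + 0.1051 + 0.0341) ≈ 7.442 × 0.4634 ≈ 3.449 μg/mL.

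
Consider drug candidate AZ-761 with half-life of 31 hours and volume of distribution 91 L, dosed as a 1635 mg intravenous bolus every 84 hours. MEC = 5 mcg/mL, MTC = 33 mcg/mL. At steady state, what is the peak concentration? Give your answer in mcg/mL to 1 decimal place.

21.2 mcg/mL

k = ln2/t½ = ln2/31 ≈ 0.022360 h⁻¹; fraction remaining f = e^(−kτ) = e^(−0.022360×84) ≈ 0.1529.
At steady state, accumulation factor R = 1/(1 − e^(−kτ)) ≈ 1.1805.
Single-dose peak C₀ = D/Vd = 1635/91 ≈ 17.967 mcg/mL.
Steady-state peak Cmax,ss = C₀·R ≈ 17.967 × 1.1805 ≈ 21.210 mcg/mL.
Peak 21.2 mcg/mL vs MTC 33 mcg/mL: below toxic threshold.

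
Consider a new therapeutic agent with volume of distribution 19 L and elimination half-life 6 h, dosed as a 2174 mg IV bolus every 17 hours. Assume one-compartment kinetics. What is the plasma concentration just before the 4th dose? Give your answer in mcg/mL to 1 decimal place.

f = (1/2)^(τ/t½) = (1/2)^(17/6) ≈ 0.1403.
C₀ = D/Vd = 2174/19 ≈ 114.421 mcg/mL.
Before the 4th dose, 3 doses have been given. Superposition: Cmin = C₀·(f + f² + … + f^3).
≈ 114.421 × (0.1403 + 0.0197 + 0.0028) ≈ 114.421 × 0.1628 ≈ 18.628 mcg/mL.

18.6 mcg/mL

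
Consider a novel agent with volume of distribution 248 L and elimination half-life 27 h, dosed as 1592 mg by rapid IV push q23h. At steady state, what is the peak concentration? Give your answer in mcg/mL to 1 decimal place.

14.4 mcg/mL

k = ln2/t½ = ln2/27 ≈ 0.025672 h⁻¹; fraction remaining f = e^(−kτ) = e^(−0.025672×23) ≈ 0.5541.
Accumulation ratio R = 1/(1 − f) ≈ 1/0.4459 ≈ 2.2427.
Each bolus raises the concentration by D/Vd = 1592/248 ≈ 6.419 mcg/mL.
Steady-state peak Cmax,ss = C₀·R ≈ 6.419 × 2.2427 ≈ 14.396 mcg/mL.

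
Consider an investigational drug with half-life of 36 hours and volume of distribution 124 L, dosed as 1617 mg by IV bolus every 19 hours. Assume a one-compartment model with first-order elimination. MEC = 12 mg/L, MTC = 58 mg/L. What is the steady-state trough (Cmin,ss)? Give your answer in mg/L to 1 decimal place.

τ/t½ = 19/36 ≈ 0.52778, so fraction remaining f = (1/2)^(19/36) ≈ 0.6936.
Accumulation ratio R = 1/(1 − f) ≈ 1/0.3064 ≈ 3.2637.
Each bolus raises the concentration by D/Vd = 1617/124 ≈ 13.040 mg/L.
Cmax,ss = C₀/(1 − f) ≈ 13.040/0.3064 ≈ 42.559 mg/L.
Steady-state trough Cmin,ss = Cmax,ss·f ≈ 42.559 × 0.6936 ≈ 29.519 mg/L.
Trough 29.5 mg/L vs MEC 12 mg/L: adequate.

29.5 mg/L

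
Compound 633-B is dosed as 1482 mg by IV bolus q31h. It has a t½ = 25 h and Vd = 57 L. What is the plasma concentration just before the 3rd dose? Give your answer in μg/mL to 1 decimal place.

f = (1/2)^(τ/t½) = (1/2)^(31/25) ≈ 0.4234.
C₀ = D/Vd = 1482/57 ≈ 26.000 μg/mL.
Before the 3rd dose, 2 doses have been given. Superposition: Cmin = C₀·(f + f²).
≈ 26.000 × (0.4234 + 0.1793) ≈ 26.000 × 0.6027 ≈ 15.670 μg/mL.

15.7 μg/mL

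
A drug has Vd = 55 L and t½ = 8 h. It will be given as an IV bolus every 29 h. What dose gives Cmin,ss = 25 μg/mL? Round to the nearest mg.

τ/t½ = 29/8 ≈ 3.625, so f = (1/2)^(29/8) ≈ 0.081052.
Cmin,ss = (D/Vd)·f/(1−f), so D = Cmin,ss·Vd·(1−f)/f.
D = 25 × 55 × (1−f)/f ≈ 25 × 55 × 11.33776 ≈ 15589.42 mg.

15589 mg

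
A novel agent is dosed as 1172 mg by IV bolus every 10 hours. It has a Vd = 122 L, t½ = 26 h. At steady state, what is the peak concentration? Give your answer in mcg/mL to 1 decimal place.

41.1 mcg/mL

τ/t½ = 10/26 ≈ 0.38462, so fraction remaining f = (1/2)^(10/26) ≈ 0.7660.
Accumulation ratio R = 1/(1 − f) ≈ 1/0.2340 ≈ 4.2735.
Each bolus raises the concentration by D/Vd = 1172/122 ≈ 9.607 mcg/mL.
Steady-state peak Cmax,ss = C₀·R ≈ 9.607 × 4.2735 ≈ 41.056 mcg/mL.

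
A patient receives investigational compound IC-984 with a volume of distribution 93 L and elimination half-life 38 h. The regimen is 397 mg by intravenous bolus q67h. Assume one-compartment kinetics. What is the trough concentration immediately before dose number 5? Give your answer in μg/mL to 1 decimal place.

1.8 μg/mL

f = (1/2)^(τ/t½) = (1/2)^(67/38) ≈ 0.2946.
C₀ = D/Vd = 397/93 ≈ 4.269 μg/mL.
Before the 5th dose, 4 doses have been given. Superposition: Cmin = C₀·(f + f² + … + f^4).
≈ 4.269 × (0.2946 + 0.0868 + 0.0256 + 0.0075) ≈ 4.269 × 0.4145 ≈ 1.770 μg/mL.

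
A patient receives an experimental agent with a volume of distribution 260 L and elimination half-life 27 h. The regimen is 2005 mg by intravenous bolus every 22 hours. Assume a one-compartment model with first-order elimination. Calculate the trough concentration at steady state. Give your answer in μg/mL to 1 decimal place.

10.2 μg/mL

k = ln2/t½ = ln2/27 ≈ 0.025672 h⁻¹; fraction remaining f = e^(−kτ) = e^(−0.025672×22) ≈ 0.5685.
Single-dose peak C₀ = D/Vd = 2005/260 ≈ 7.712 μg/mL.
Steady-state trough Cmin,ss = C₀·f/(1−f) ≈ 7.712 × 0.5685/0.4315 ≈ 10.161 μg/mL.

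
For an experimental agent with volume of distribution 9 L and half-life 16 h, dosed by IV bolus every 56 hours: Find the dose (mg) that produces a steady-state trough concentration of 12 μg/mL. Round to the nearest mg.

τ/t½ = 56/16 ≈ 3.5, so f = (1/2)^(56/16) ≈ 0.088388.
Cmin,ss = (D/Vd)·f/(1−f), so D = Cmin,ss·Vd·(1−f)/f.
D = 12 × 9 × (1−f)/f ≈ 12 × 9 × 10.31375 ≈ 1113.88 mg.

1114 mg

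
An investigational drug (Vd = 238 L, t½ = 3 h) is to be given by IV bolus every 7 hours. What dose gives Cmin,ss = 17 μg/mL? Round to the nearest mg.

16345 mg

τ/t½ = 7/3 ≈ 2.3333, so f = (1/2)^(7/3) ≈ 0.198425.
Cmin,ss = (D/Vd)·f/(1−f), so D = Cmin,ss·Vd·(1−f)/f.
D = 17 × 238 × (1−f)/f ≈ 17 × 238 × 4.03969 ≈ 16344.59 mg.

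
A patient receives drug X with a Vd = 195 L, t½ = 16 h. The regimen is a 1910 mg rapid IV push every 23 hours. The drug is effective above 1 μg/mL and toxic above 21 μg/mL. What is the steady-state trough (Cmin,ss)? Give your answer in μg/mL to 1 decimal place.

5.7 μg/mL

k = ln2/t½ = ln2/16 ≈ 0.043322 h⁻¹; fraction remaining f = e^(−kτ) = e^(−0.043322×23) ≈ 0.3692.
Accumulation ratio R = 1/(1 − f) ≈ 1/0.6308 ≈ 1.5853.
Each bolus raises the concentration by D/Vd = 1910/195 ≈ 9.795 μg/mL.
Steady-state peak Cmax,ss = C₀·R ≈ 9.795 × 1.5853 ≈ 15.528 μg/mL.
Steady-state trough Cmin,ss = Cmax,ss·f ≈ 15.528 × 0.3692 ≈ 5.733 μg/mL.
Trough 5.7 μg/mL vs MEC 1 μg/mL: adequate.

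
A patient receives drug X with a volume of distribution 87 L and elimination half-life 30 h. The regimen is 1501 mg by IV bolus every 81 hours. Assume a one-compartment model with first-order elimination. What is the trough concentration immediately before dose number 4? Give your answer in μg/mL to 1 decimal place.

f = (1/2)^(τ/t½) = (1/2)^(81/30) ≈ 0.1539.
C₀ = D/Vd = 1501/87 ≈ 17.253 μg/mL.
Before the 4th dose, 3 doses have been given. Superposition: Cmin = C₀·(f + f² + … + f^3).
≈ 17.253 × (0.1539 + 0.0237 + 0.0036) ≈ 17.253 × 0.1812 ≈ 3.126 μg/mL.

3.1 μg/mL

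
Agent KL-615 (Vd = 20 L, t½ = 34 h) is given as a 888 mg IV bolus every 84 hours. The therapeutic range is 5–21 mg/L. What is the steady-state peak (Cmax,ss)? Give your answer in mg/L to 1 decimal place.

54.2 mg/L

τ/t½ = 84/34 ≈ 2.4706, so fraction remaining f = (1/2)^(84/34) ≈ 0.1804.
Accumulation ratio R = 1/(1 − f) ≈ 1/0.8196 ≈ 1.2201.
Single-dose peak C₀ = D/Vd = 888/20 ≈ 44.400 mg/L.
Cmax,ss = C₀/(1 − f) ≈ 44.400/0.8196 ≈ 54.173 mg/L.
Peak 54.2 mg/L vs MTC 21 mg/L: exceeds toxic threshold.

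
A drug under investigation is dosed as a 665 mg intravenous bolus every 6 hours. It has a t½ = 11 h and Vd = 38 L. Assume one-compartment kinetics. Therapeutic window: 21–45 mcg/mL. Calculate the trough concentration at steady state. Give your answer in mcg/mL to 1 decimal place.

38.1 mcg/mL

Over one 6-h interval, 6/11 ≈ 0.54545 half-lives elapse, leaving f ≈ 0.6852 of each dose.
Accumulation ratio R = 1/(1 − f) ≈ 1/0.3148 ≈ 3.1766.
Single-dose peak C₀ = D/Vd = 665/38 ≈ 17.500 mcg/mL.
Cmax,ss = C₀/(1 − f) ≈ 17.500/0.3148 ≈ 55.591 mcg/mL.
One interval later, Cmin,ss = Cmax,ss·e^(−kτ) ≈ 55.591 × 0.6852 ≈ 38.091 mcg/mL.
Trough 38.1 mcg/mL vs MEC 21 mcg/mL: adequate.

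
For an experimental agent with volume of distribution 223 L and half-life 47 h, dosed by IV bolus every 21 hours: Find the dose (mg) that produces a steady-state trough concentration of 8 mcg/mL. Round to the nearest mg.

τ/t½ = 21/47 ≈ 0.44681, so f = (1/2)^(21/47) ≈ 0.733664.
Cmin,ss = (D/Vd)·f/(1−f), so D = Cmin,ss·Vd·(1−f)/f.
D = 8 × 223 × (1−f)/f ≈ 8 × 223 × 0.36302 ≈ 647.63 mg.

648 mg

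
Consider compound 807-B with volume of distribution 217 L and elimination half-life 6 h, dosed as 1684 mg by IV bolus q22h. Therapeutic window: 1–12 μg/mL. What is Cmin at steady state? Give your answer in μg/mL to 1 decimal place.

τ/t½ = 22/6 ≈ 3.6667, so fraction remaining f = (1/2)^(22/6) ≈ 0.0787.
Accumulation ratio R = 1/(1 − f) ≈ 1/0.9213 ≈ 1.0854.
Each bolus raises the concentration by D/Vd = 1684/217 ≈ 7.760 μg/mL.
Steady-state peak Cmax,ss = C₀·R ≈ 7.760 × 1.0854 ≈ 8.423 μg/mL.
One interval later, Cmin,ss = Cmax,ss·e^(−kτ) ≈ 8.423 × 0.0787 ≈ 0.663 μg/mL.
Trough 0.7 μg/mL vs MEC 1 μg/mL: subtherapeutic.

0.7 μg/mL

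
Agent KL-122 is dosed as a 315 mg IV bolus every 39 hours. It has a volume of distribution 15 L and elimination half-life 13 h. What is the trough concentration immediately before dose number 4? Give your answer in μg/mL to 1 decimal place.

f = (1/2)^(τ/t½) = (1/2)^(39/13) ≈ 0.1250.
C₀ = D/Vd = 315/15 ≈ 21.000 μg/mL.
Before the 4th dose, 3 doses have been given. Superposition: Cmin = C₀·(f + f² + … + f^3).
≈ 21.000 × (0.1250 + 0.0156 + 0.0020) ≈ 21.000 × 0.1426 ≈ 2.995 μg/mL.

3.0 μg/mL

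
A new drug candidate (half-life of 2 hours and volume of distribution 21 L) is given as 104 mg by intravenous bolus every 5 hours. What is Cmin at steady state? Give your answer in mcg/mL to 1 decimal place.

1.1 mcg/mL

k = ln2/t½ = ln2/2 ≈ 0.346574 h⁻¹; fraction remaining f = e^(−kτ) = e^(−0.346574×5) ≈ 0.1768.
Each bolus raises the concentration by D/Vd = 104/21 ≈ 4.952 mcg/mL.
Steady-state trough Cmin,ss = C₀·f/(1−f) ≈ 4.952 × 0.1768/0.8232 ≈ 1.064 mcg/mL.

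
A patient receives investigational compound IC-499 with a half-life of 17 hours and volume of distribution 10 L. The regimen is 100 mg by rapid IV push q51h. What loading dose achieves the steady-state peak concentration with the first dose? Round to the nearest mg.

f = (1/2)^(51/17) ≈ 0.125000; accumulation ratio R = 1/(1−f) ≈ 1.14286.
Loading dose to hit Cmax,ss on first dose: D_load = D_maint·R ≈ 100 × 1.14286 ≈ 114.29 mg.

114 mg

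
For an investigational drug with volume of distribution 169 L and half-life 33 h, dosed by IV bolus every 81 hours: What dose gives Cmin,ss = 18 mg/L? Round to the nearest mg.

13632 mg

τ/t½ = 81/33 ≈ 2.4545, so f = (1/2)^(81/33) ≈ 0.182435.
Cmin,ss = (D/Vd)·f/(1−f), so D = Cmin,ss·Vd·(1−f)/f.
D = 18 × 169 × (1−f)/f ≈ 18 × 169 × 4.48140 ≈ 13632.42 mg.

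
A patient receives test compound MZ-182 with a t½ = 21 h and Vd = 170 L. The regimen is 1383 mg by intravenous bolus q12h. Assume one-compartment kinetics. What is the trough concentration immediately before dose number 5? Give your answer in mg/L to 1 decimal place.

13.3 mg/L

f = (1/2)^(τ/t½) = (1/2)^(12/21) ≈ 0.6730.
C₀ = D/Vd = 1383/170 ≈ 8.135 mg/L.
Before the 5th dose, 4 doses have been given. Superposition: Cmin = C₀·(f + f² + … + f^4).
≈ 8.135 × (0.6730 + 0.4529 + 0.3048 + 0.2051) ≈ 8.135 × 1.6358 ≈ 13.307 mg/L.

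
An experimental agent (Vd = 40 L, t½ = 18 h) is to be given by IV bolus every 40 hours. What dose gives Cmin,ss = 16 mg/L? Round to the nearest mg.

τ/t½ = 40/18 ≈ 2.2222, so f = (1/2)^(40/18) ≈ 0.214311.
Cmin,ss = (D/Vd)·f/(1−f), so D = Cmin,ss·Vd·(1−f)/f.
D = 16 × 40 × (1−f)/f ≈ 16 × 40 × 3.66612 ≈ 2346.32 mg.

2346 mg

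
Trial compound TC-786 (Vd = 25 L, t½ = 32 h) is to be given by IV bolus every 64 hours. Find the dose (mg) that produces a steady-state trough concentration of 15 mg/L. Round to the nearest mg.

τ/t½ = 64/32 ≈ 2, so f = (1/2)^(64/32) ≈ 0.250000.
Cmin,ss = (D/Vd)·f/(1−f), so D = Cmin,ss·Vd·(1−f)/f.
D = 15 × 25 × (1−f)/f ≈ 15 × 25 × 3.00000 ≈ 1125.00 mg.

1125 mg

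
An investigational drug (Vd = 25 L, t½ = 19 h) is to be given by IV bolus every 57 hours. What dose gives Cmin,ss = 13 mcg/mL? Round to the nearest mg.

τ/t½ = 57/19 ≈ 3, so f = (1/2)^(57/19) ≈ 0.125000.
Cmin,ss = (D/Vd)·f/(1−f), so D = Cmin,ss·Vd·(1−f)/f.
D = 13 × 25 × (1−f)/f ≈ 13 × 25 × 7.00000 ≈ 2275.00 mg.

2275 mg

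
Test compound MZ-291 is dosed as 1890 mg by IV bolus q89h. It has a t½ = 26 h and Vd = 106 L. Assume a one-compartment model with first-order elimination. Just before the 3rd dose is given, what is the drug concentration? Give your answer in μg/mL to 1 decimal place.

f = (1/2)^(τ/t½) = (1/2)^(89/26) ≈ 0.0932.
C₀ = D/Vd = 1890/106 ≈ 17.830 μg/mL.
Before the 3rd dose, 2 doses have been given. Superposition: Cmin = C₀·(f + f²).
≈ 17.830 × (0.0932 + 0.0087) ≈ 17.830 × 0.1019 ≈ 1.817 μg/mL.

1.8 μg/mL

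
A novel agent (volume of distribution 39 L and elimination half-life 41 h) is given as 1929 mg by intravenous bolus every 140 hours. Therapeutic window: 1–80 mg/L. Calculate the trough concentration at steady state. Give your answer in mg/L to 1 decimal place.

5.1 mg/L

τ/t½ = 140/41 ≈ 3.4146, so fraction remaining f = (1/2)^(140/41) ≈ 0.0938.
At steady state, accumulation factor R = 1/(1 − e^(−kτ)) ≈ 1.1035.
Each bolus raises the concentration by D/Vd = 1929/39 ≈ 49.462 mg/L.
Cmax,ss = C₀/(1 − f) ≈ 49.462/0.9062 ≈ 54.582 mg/L.
One interval later, Cmin,ss = Cmax,ss·e^(−kτ) ≈ 54.582 × 0.0938 ≈ 5.120 mg/L.
Trough 5.1 mg/L vs MEC 1 mg/L: adequate.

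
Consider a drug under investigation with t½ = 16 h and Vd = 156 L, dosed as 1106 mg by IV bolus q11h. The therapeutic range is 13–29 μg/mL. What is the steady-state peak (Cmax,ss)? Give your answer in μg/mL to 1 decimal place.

18.7 μg/mL

Over one 11-h interval, 11/16 ≈ 0.6875 half-lives elapse, leaving f ≈ 0.6209 of each dose.
Accumulation ratio R = 1/(1 − f) ≈ 1/0.3791 ≈ 2.6378.
Each bolus raises the concentration by D/Vd = 1106/156 ≈ 7.090 μg/mL.
Steady-state peak Cmax,ss = C₀·R ≈ 7.090 × 2.6378 ≈ 18.702 μg/mL.
Peak 18.7 μg/mL vs MTC 29 μg/mL: below toxic threshold.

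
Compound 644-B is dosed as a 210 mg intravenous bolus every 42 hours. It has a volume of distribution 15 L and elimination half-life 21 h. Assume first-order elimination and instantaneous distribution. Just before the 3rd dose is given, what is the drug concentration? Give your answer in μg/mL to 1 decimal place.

4.4 μg/mL

f = (1/2)^(τ/t½) = (1/2)^(42/21) ≈ 0.2500.
C₀ = D/Vd = 210/15 ≈ 14.000 μg/mL.
Before the 3rd dose, 2 doses have been given. Superposition: Cmin = C₀·(f + f²).
≈ 14.000 × (0.2500 + 0.0625) ≈ 14.000 × 0.3125 ≈ 4.375 μg/mL.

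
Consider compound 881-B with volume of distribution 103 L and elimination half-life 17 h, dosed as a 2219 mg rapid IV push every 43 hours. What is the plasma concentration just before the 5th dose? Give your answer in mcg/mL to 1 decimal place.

4.5 mcg/mL

f = (1/2)^(τ/t½) = (1/2)^(43/17) ≈ 0.1732.
C₀ = D/Vd = 2219/103 ≈ 21.544 mcg/mL.
Before the 5th dose, 4 doses have been given. Superposition: Cmin = C₀·(f + f² + … + f^4).
≈ 21.544 × (0.1732 + 0.0300 + 0.0052 + 0.0009) ≈ 21.544 × 0.2093 ≈ 4.509 mcg/mL.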